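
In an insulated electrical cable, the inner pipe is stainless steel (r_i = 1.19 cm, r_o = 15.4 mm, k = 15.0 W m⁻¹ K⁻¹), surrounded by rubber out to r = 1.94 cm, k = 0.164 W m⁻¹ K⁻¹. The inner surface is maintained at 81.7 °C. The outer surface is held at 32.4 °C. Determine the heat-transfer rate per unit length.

Q' = 217 W/m

Treat each layer as a resistance in series:
  R'_stainless steel = ln(0.0154/0.0119)/(2πk) = 0.2578/(2π·15.0) = 0.002736 m·K/W
  R'_rubber = ln(0.0194/0.0154)/(2πk) = 0.2309/(2π·0.164) = 0.2241 m·K/W
ΣR = 0.002736 + 0.2241 = 0.2268 m·K/W
Q' = ΔT/ΣR = (81.7 °C − 32.4 °C)/0.2268 = 217 W/m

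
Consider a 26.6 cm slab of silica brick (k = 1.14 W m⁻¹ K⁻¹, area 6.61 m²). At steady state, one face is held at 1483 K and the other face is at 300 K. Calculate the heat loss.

Q = 33500 W

Q = kA·ΔT/L = 1.14 × 6.61 × |1483 K − 300 K| / 0.266 = 33500 W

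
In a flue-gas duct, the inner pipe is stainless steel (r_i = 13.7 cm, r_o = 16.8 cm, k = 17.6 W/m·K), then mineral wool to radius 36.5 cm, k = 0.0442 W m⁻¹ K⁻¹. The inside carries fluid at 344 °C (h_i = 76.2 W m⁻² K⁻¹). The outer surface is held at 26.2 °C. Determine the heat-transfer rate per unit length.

Treat each layer as a resistance in series:
  R'_conv,in = 1/(2πr h) = 1/(2π·0.137·76.2) = 0.01525 m·K/W
  R'_stainless steel = ln(0.168/0.137)/(2πk) = 0.2040/(2π·17.6) = 0.001845 m·K/W
  R'_mineral wool = ln(0.365/0.168)/(2πk) = 0.7759/(2π·0.0442) = 2.794 m·K/W
ΣR = 0.01525 + 0.001845 + 2.794 = 2.811 m·K/W
Q' = ΔT/ΣR = (344 °C − 26.2 °C)/2.811 = 113 W/m

Q' = 113 W/m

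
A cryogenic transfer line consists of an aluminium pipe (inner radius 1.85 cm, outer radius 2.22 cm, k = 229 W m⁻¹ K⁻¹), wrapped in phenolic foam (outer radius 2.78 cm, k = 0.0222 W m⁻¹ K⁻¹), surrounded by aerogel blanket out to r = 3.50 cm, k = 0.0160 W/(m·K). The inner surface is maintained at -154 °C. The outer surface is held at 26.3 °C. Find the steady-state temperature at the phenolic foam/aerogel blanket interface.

T = -79.5 °C

Resistance network (inner→outer):
  R'_aluminium = ln(0.0222/0.0185)/(2πk) = 0.1823/(2π·229) = 1.267×10^-4 m·K/W
  R'_phenolic foam = ln(0.0278/0.0222)/(2πk) = 0.2249/(2π·0.0222) = 1.613 m·K/W
  R'_aerogel blanket = ln(0.0350/0.0278)/(2πk) = 0.2303/(2π·0.0160) = 2.291 m·K/W
ΣR = 1.267×10^-4 + 1.613 + 2.291 = 3.904 m·K/W
Q' = ΔT/ΣR = (-154 °C − 26.3 °C)/3.904 = -46.18 W/m
From the inner boundary to the phenolic foam/aerogel blanket interface, ΣR_partial = 1.613 m·K/W.
T_interface = T_in − Q'·ΣR_partial = -154 °C − (-46.18)(1.613) = -79.5 °C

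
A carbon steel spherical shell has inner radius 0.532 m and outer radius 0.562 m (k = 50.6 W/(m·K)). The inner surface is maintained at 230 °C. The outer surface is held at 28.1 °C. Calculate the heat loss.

Q = 1280 kW

Q = 4πk·ΔT/(1/r₁ − 1/r₂) = 4π × 50.6 × 201.9 / (1/0.532 − 1/0.562) = 1.28×10^6 W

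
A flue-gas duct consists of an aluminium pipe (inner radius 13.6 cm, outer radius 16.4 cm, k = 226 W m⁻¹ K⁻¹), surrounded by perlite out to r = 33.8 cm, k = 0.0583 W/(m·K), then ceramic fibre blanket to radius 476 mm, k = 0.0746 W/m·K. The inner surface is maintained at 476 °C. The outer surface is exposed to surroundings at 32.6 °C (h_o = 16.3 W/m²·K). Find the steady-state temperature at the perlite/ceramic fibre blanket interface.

T = 155 °C

Series thermal resistances, inner to outer:
  R'_aluminium = ln(0.164/0.136)/(2πk) = 0.1872/(2π·226) = 1.318×10^-4 m·K/W
  R'_perlite = ln(0.338/0.164)/(2πk) = 0.7232/(2π·0.0583) = 1.974 m·K/W
  R'_ceramic fibre blanket = ln(0.476/0.338)/(2πk) = 0.3424/(2π·0.0746) = 0.7304 m·K/W
  R'_conv,out = 1/(2πr h) = 1/(2π·0.476·16.3) = 0.02051 m·K/W
ΣR = 1.318×10^-4 + 1.974 + 0.7304 + 0.02051 = 2.725 m·K/W
Q' = ΔT/ΣR = (476 °C − 32.6 °C)/2.725 = 162.7 W/m
From the inner boundary to the perlite/ceramic fibre blanket interface, ΣR_partial = 1.974 m·K/W.
T_interface = T_in − Q'·ΣR_partial = 476 °C − (162.7)(1.974) = 155 °C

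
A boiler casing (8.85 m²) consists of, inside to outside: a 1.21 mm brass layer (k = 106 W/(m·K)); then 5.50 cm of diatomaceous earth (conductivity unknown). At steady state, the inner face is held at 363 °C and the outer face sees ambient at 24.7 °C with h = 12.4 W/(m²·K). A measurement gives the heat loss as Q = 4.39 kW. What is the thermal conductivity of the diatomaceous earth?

k = 0.0915 W/m·K

ΣR = ΔT/Q = |363 − 24.7|/4390 = 0.07706 K/W
Known resistances:
  R_brass = L/(kA) = 0.00121/(106·8.85) = 1.290×10^-6 K/W
  R_conv,out = 1/(hA) = 1/(12.4·8.85) = 0.009112 K/W
R_diatomaceous earth = ΣR − ΣR_known = 0.07706 − 0.009113 = 0.06795 K/W
L/(kA) = 0.06795 ⇒ k = 0.0550/(0.06795·8.85) = 0.0915 W/m·K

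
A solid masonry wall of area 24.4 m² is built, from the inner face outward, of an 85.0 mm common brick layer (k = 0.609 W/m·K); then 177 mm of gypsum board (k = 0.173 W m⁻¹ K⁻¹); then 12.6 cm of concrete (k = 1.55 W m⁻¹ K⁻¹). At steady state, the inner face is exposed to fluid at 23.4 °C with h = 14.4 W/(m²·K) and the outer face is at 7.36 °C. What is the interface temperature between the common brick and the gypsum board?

Resistance network (inner→outer):
  R_conv,in = 1/(hA) = 1/(14.4·24.4) = 0.002846 K/W
  R_common brick = L/(kA) = 0.0850/(0.609·24.4) = 0.005720 K/W
  R_gypsum board = L/(kA) = 0.177/(0.173·24.4) = 0.04193 K/W
  R_concrete = L/(kA) = 0.126/(1.55·24.4) = 0.003332 K/W
ΣR = 0.002846 + 0.005720 + 0.04193 + 0.003332 = 0.05383 K/W
Q = ΔT/ΣR = (23.4 °C − 7.36 °C)/0.05383 = 298.0 W
From the inner boundary to the common brick/gypsum board interface, ΣR_partial = 0.008566 K/W.
T_interface = T_in − Q·ΣR_partial = 23.4 °C − (298.0)(0.008566) = 20.8 °C

T = 20.8 °C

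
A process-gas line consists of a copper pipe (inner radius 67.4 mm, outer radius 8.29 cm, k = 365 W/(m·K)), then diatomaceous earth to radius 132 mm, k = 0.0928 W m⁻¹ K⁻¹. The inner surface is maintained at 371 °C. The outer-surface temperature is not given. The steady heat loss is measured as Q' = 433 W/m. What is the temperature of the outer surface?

Series resistances:
  R'_copper = ln(0.0829/0.0674)/(2πk) = 0.2070/(2π·365) = 9.026×10^-5 m·K/W
  R'_diatomaceous earth = ln(0.132/0.0829)/(2πk) = 0.4652/(2π·0.0928) = 0.7978 m·K/W
ΣR = 0.7979 m·K/W
ΔT = Q'·ΣR = 433 × 0.7979 = 345.5 K
Heat flows outward, so T_out = T_in − ΔT = 371 − 345.5 = 25.5 °C

T_out = 25.5 °C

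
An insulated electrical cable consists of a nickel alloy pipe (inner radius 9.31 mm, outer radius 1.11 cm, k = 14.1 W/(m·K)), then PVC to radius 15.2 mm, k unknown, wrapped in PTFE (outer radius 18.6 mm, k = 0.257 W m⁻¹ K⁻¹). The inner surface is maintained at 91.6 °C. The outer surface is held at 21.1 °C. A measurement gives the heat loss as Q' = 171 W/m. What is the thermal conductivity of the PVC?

k = 0.175 W/m·K

ΣR = ΔT/Q' = |91.6 − 21.1|/171 = 0.4123 m·K/W
Known resistances:
  R'_nickel alloy = ln(0.0111/0.00931)/(2πk) = 0.1759/(2π·14.1) = 0.001985 m·K/W
  R'_PTFE = ln(0.0186/0.0152)/(2πk) = 0.2019/(2π·0.257) = 0.1250 m·K/W
R_PVC = ΣR − ΣR_known = 0.4123 − 0.1270 = 0.2853 m·K/W
ln(r₂/r₁)/(2πk) = 0.2853 ⇒ k = 0.3144/(2π·0.2853) = 0.175 W/m·K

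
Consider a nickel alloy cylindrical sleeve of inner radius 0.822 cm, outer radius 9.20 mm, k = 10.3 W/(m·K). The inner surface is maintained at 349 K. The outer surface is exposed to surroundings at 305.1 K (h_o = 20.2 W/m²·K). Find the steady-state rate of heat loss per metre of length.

Treat each layer as a resistance in series:
  R'_nickel alloy = ln(0.00920/0.00822)/(2πk) = 0.1126/(2π·10.3) = 0.001740 m·K/W
  R'_conv,out = 1/(2πr h) = 1/(2π·0.00920·20.2) = 0.8564 m·K/W
ΣR = 0.001740 + 0.8564 = 0.8581 m·K/W
Q' = ΔT/ΣR = (349 K − 305.1 K)/0.8581 = 51.2 W/m

Q' = 51.2 W/m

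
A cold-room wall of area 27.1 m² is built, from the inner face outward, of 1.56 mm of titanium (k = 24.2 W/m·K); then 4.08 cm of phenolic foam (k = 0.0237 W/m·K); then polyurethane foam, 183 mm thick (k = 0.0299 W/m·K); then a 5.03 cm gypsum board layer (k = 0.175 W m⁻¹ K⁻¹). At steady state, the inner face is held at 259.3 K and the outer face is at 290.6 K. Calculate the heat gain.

Q = 104 W

Resistance network (inner→outer):
  R_titanium = L/(kA) = 0.00156/(24.2·27.1) = 2.379×10^-6 K/W
  R_phenolic foam = L/(kA) = 0.0408/(0.0237·27.1) = 0.06352 K/W
  R_polyurethane foam = L/(kA) = 0.183/(0.0299·27.1) = 0.2258 K/W
  R_gypsum board = L/(kA) = 0.0503/(0.175·27.1) = 0.01061 K/W
ΣR = 2.379×10^-6 + 0.06352 + 0.2258 + 0.01061 = 0.2999 K/W
Q = ΔT/ΣR = (259.3 K − 290.6 K)/0.2999 = -104 W
(Negative Q ⇒ heat flows inward; heat gain = 104 W.)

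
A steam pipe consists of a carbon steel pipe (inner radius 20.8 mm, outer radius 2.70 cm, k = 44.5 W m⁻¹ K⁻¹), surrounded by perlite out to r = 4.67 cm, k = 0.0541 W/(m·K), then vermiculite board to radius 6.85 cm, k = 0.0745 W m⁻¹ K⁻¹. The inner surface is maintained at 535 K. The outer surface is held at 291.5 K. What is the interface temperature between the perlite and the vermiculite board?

Resistance network (inner→outer):
  R'_carbon steel = ln(0.0270/0.0208)/(2πk) = 0.2609/(2π·44.5) = 9.331×10^-4 m·K/W
  R'_perlite = ln(0.0467/0.0270)/(2πk) = 0.5479/(2π·0.0541) = 1.612 m·K/W
  R'_vermiculite board = ln(0.0685/0.0467)/(2πk) = 0.3831/(2π·0.0745) = 0.8184 m·K/W
ΣR = 9.331×10^-4 + 1.612 + 0.8184 = 2.431 m·K/W
Q' = ΔT/ΣR = (535 K − 291.5 K)/2.431 = 100.2 W/m
From the inner boundary to the perlite/vermiculite board interface, ΣR_partial = 1.613 m·K/W.
T_interface = T_in − Q'·ΣR_partial = 535 K − (100.2)(1.613) = 373 K

T = 373 K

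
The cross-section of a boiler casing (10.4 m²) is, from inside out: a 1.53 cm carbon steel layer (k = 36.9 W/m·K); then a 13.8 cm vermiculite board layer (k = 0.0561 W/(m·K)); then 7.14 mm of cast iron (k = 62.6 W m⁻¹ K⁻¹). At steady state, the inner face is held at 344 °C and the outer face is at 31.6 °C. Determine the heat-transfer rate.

Resistance network (inner→outer):
  R_carbon steel = L/(kA) = 0.0153/(36.9·10.4) = 3.987×10^-5 K/W
  R_vermiculite board = L/(kA) = 0.138/(0.0561·10.4) = 0.2365 K/W
  R_cast iron = L/(kA) = 0.00714/(62.6·10.4) = 1.097×10^-5 K/W
ΣR = 3.987×10^-5 + 0.2365 + 1.097×10^-5 = 0.2366 K/W
Q = ΔT/ΣR = (344 °C − 31.6 °C)/0.2366 = 1320 W

Q = 1320 W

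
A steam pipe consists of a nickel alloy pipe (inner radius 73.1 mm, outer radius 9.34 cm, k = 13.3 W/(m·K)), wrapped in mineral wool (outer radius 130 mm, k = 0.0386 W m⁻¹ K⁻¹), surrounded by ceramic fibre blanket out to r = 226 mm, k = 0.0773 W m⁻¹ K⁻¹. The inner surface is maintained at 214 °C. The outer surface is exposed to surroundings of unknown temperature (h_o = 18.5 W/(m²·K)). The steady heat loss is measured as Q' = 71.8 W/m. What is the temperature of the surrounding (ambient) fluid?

Series resistances:
  R'_nickel alloy = ln(0.0934/0.0731)/(2πk) = 0.2451/(2π·13.3) = 0.002933 m·K/W
  R'_mineral wool = ln(0.130/0.0934)/(2πk) = 0.3306/(2π·0.0386) = 1.363 m·K/W
  R'_ceramic fibre blanket = ln(0.226/0.130)/(2πk) = 0.5530/(2π·0.0773) = 1.139 m·K/W
  R'_conv,out = 1/(2πr h) = 1/(2π·0.226·18.5) = 0.03807 m·K/W
ΣR = 2.543 m·K/W
ΔT = Q'·ΣR = 71.8 × 2.543 = 182.6 K
Heat flows outward, so T_out = T_in − ΔT = 214 − 182.6 = 31.4 °C

T_out = 31.4 °C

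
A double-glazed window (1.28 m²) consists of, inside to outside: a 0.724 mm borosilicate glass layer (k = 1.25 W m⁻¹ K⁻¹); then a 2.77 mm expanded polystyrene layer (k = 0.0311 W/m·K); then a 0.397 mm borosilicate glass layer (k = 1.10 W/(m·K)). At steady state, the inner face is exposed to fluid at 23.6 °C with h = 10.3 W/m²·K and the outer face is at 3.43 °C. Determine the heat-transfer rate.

Q = 138 W

Series thermal resistances, inner to outer:
  R_conv,in = 1/(hA) = 1/(10.3·1.28) = 0.07585 K/W
  R_borosilicate glass = L/(kA) = 7.24×10^-4/(1.25·1.28) = 4.525×10^-4 K/W
  R_expanded polystyrene = L/(kA) = 0.00277/(0.0311·1.28) = 0.06958 K/W
  R_borosilicate glass = L/(kA) = 3.97×10^-4/(1.10·1.28) = 2.820×10^-4 K/W
ΣR = 0.07585 + 4.525×10^-4 + 0.06958 + 2.820×10^-4 = 0.1462 K/W
Q = ΔT/ΣR = (23.6 °C − 3.43 °C)/0.1462 = 138 W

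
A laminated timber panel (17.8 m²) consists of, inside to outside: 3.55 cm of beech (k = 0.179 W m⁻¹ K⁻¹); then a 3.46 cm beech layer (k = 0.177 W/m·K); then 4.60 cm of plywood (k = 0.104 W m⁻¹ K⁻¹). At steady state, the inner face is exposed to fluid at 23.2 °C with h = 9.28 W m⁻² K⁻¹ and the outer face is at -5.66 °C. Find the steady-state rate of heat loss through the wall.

Resistance network (inner→outer):
  R_conv,in = 1/(hA) = 1/(9.28·17.8) = 0.006054 K/W
  R_beech = L/(kA) = 0.0355/(0.179·17.8) = 0.01114 K/W
  R_beech = L/(kA) = 0.0346/(0.177·17.8) = 0.01098 K/W
  R_plywood = L/(kA) = 0.0460/(0.104·17.8) = 0.02485 K/W
ΣR = 0.006054 + 0.01114 + 0.01098 + 0.02485 = 0.05302 K/W
Q = ΔT/ΣR = (23.2 °C − -5.66 °C)/0.05302 = 544 W

Q = 544 W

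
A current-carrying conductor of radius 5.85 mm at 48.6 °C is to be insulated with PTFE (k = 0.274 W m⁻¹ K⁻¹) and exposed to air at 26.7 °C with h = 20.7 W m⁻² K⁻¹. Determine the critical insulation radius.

For a cylinder, r_cr = k_ins/h = 0.274/20.7 = 0.0132 m = 1.32 cm

r_cr = 1.32 cm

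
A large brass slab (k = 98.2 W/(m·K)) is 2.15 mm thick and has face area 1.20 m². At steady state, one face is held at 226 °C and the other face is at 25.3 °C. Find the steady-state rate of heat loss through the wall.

Q = kA·ΔT/L = 98.2 × 1.20 × |226 °C − 25.3 °C| / 0.00215 = 1.10×10^7 W

Q = 11000 kW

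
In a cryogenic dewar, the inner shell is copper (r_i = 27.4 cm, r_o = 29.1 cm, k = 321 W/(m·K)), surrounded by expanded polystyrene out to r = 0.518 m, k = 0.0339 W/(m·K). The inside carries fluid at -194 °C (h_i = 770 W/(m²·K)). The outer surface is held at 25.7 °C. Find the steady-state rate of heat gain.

Q = 62.1 W

Treat each layer as a resistance in series:
  R_conv,in = 1/(4πr²h) = 1/(4π·0.274²·770) = 0.001377 K/W
  R_copper = (1/0.274 − 1/0.291)/(4πk) = 0.2132/(4π·321) = 5.286×10^-5 K/W
  R_expanded polystyrene = (1/0.291 − 1/0.518)/(4πk) = 1.506/(4π·0.0339) = 3.535 K/W
ΣR = 0.001377 + 5.286×10^-5 + 3.535 = 3.536 K/W
Q = ΔT/ΣR = (-194 °C − 25.7 °C)/3.536 = -62.1 W
(Negative Q ⇒ heat flows inward; heat gain = 62.1 W.)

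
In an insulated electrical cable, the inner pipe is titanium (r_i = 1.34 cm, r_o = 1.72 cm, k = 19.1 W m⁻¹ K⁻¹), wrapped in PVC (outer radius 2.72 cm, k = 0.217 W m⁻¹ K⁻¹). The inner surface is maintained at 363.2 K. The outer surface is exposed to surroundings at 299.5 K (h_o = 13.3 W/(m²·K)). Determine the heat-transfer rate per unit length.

Q' = 81.9 W/m

Treat each layer as a resistance in series:
  R'_titanium = ln(0.0172/0.0134)/(2πk) = 0.2497/(2π·19.1) = 0.002080 m·K/W
  R'_PVC = ln(0.0272/0.0172)/(2πk) = 0.4583/(2π·0.217) = 0.3361 m·K/W
  R'_conv,out = 1/(2πr h) = 1/(2π·0.0272·13.3) = 0.4399 m·K/W
ΣR = 0.002080 + 0.3361 + 0.4399 = 0.7781 m·K/W
Q' = ΔT/ΣR = (363.2 K − 299.5 K)/0.7781 = 81.9 W/m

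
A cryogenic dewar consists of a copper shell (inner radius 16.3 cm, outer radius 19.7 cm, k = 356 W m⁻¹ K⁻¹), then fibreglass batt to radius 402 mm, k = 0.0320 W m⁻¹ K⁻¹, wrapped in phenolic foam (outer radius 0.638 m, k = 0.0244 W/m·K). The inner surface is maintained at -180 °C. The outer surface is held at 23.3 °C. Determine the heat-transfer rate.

Series thermal resistances, inner to outer:
  R_copper = (1/0.163 − 1/0.197)/(4πk) = 1.059/(4π·356) = 2.367×10^-4 K/W
  R_fibreglass batt = (1/0.197 − 1/0.402)/(4πk) = 2.589/(4π·0.0320) = 6.437 K/W
  R_phenolic foam = (1/0.402 − 1/0.638)/(4πk) = 0.9202/(4π·0.0244) = 3.001 K/W
ΣR = 2.367×10^-4 + 6.437 + 3.001 = 9.438 K/W
Q = ΔT/ΣR = (-180 °C − 23.3 °C)/9.438 = -21.5 W
(Negative Q ⇒ heat flows inward; heat gain = 21.5 W.)

Q = 21.5 W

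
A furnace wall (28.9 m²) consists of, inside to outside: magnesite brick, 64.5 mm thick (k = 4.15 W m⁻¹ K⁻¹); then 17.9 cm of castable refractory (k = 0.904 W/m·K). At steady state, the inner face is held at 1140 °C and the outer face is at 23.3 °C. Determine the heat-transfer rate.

Series thermal resistances, inner to outer:
  R_magnesite brick = L/(kA) = 0.0645/(4.15·28.9) = 5.378×10^-4 K/W
  R_castable refractory = L/(kA) = 0.179/(0.904·28.9) = 0.006852 K/W
ΣR = 5.378×10^-4 + 0.006852 = 0.007390 K/W
Q = ΔT/ΣR = (1140 °C − 23.3 °C)/0.007390 = 1.51×10^5 W

Q = 1.51×10^5 W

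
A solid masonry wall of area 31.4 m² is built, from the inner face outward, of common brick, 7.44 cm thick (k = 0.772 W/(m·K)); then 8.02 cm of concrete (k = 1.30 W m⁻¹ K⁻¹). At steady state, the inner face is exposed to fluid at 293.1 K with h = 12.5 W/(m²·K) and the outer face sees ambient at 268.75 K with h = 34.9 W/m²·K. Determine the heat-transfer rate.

Treat each layer as a resistance in series:
  R_conv,in = 1/(hA) = 1/(12.5·31.4) = 0.002548 K/W
  R_common brick = L/(kA) = 0.0744/(0.772·31.4) = 0.003069 K/W
  R_concrete = L/(kA) = 0.0802/(1.30·31.4) = 0.001965 K/W
  R_conv,out = 1/(hA) = 1/(34.9·31.4) = 9.125×10^-4 K/W
ΣR = 0.002548 + 0.003069 + 0.001965 + 9.125×10^-4 = 0.008495 K/W
Q = ΔT/ΣR = (293.1 K − 268.75 K)/0.008495 = 2870 W

Q = 2.87 kW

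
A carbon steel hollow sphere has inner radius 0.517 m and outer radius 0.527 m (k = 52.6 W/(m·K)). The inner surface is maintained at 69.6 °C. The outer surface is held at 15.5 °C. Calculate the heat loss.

Q = 9.74×10^5 W

Q = 4πk·ΔT/(1/r₁ − 1/r₂) = 4π × 52.6 × 54.1 / (1/0.517 − 1/0.527) = 9.74×10^5 W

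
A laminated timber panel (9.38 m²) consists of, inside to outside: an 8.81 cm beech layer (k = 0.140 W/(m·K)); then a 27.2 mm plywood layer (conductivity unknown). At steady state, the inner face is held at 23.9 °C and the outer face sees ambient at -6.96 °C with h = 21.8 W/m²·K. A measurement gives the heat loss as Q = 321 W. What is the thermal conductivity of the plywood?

ΣR = ΔT/Q = |23.9 − -6.96|/321 = 0.09614 K/W
Known resistances:
  R_beech = L/(kA) = 0.0881/(0.140·9.38) = 0.06709 K/W
  R_conv,out = 1/(hA) = 1/(21.8·9.38) = 0.004890 K/W
R_plywood = ΣR − ΣR_known = 0.09614 − 0.07198 = 0.02416 K/W
L/(kA) = 0.02416 ⇒ k = 0.0272/(0.02416·9.38) = 0.120 W/m·K

k = 0.120 W/m·K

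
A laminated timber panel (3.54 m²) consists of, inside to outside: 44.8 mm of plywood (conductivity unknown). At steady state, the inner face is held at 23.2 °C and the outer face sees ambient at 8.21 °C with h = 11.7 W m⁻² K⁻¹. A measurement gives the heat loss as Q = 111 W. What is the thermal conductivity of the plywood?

ΣR = ΔT/Q = |23.2 − 8.21|/111 = 0.1350 K/W
Known resistances:
  R_conv,out = 1/(hA) = 1/(11.7·3.54) = 0.02414 K/W
R_plywood = ΣR − ΣR_known = 0.1350 − 0.02414 = 0.1109 K/W
L/(kA) = 0.1109 ⇒ k = 0.0448/(0.1109·3.54) = 0.114 W/m·K

k = 0.114 W/m·K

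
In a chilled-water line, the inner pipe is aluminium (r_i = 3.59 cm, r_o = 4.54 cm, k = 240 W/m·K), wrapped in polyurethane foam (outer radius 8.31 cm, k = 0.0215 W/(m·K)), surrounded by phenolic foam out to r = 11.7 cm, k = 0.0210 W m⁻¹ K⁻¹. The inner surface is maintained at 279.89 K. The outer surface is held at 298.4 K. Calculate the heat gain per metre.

Q' = 2.62 W/m

Resistance network (inner→outer):
  R'_aluminium = ln(0.0454/0.0359)/(2πk) = 0.2348/(2π·240) = 1.557×10^-4 m·K/W
  R'_polyurethane foam = ln(0.0831/0.0454)/(2πk) = 0.6045/(2π·0.0215) = 4.475 m·K/W
  R'_phenolic foam = ln(0.117/0.0831)/(2πk) = 0.3421/(2π·0.0210) = 2.593 m·K/W
ΣR = 1.557×10^-4 + 4.475 + 2.593 = 7.068 m·K/W
Q' = ΔT/ΣR = (279.89 K − 298.4 K)/7.068 = -2.62 W/m
(Negative Q' ⇒ heat flows inward; heat gain = 2.62 W/m.)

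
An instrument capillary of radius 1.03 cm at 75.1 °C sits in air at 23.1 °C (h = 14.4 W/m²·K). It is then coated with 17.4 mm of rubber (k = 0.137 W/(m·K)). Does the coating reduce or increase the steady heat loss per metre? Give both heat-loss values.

Critical radius for a cylinder: r_cr = k/h = 0.00951 m = 0.951 cm.
Outer radius after coating: r₂ = 0.0103 + 0.0174 = 0.0277 m.
Since r₁ ≥ r_cr, any added insulation reduces the heat loss.
Bare: R = 1/(2πr₁h) = 1.073 m·K/W; Q = 52/1.073 = 48.5 W/m.
Coated: R = R_cond + R_conv = 1.548 m·K/W; Q = 52/1.548 = 33.6 W/m.

reduces: 48.5 → 33.6 W/m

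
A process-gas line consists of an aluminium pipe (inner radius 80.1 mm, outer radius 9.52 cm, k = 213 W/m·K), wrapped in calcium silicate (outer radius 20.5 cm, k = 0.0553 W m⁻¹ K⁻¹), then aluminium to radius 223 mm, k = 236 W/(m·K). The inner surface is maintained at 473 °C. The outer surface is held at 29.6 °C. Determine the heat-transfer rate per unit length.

Q' = 201 W/m

Treat each layer as a resistance in series:
  R'_aluminium = ln(0.0952/0.0801)/(2πk) = 0.1727/(2π·213) = 1.290×10^-4 m·K/W
  R'_calcium silicate = ln(0.205/0.0952)/(2πk) = 0.7670/(2π·0.0553) = 2.208 m·K/W
  R'_aluminium = ln(0.223/0.205)/(2πk) = 0.08416/(2π·236) = 5.676×10^-5 m·K/W
ΣR = 1.290×10^-4 + 2.208 + 5.676×10^-5 = 2.208 m·K/W
Q' = ΔT/ΣR = (473 °C − 29.6 °C)/2.208 = 201 W/m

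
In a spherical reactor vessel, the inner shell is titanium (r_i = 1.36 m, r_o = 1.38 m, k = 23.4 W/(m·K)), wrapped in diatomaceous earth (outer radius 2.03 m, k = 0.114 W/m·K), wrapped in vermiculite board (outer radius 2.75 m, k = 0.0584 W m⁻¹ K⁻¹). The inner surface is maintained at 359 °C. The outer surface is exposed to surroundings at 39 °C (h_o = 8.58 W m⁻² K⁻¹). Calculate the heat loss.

Q = 944 W

Series thermal resistances, inner to outer:
  R_titanium = (1/1.36 − 1/1.38)/(4πk) = 0.01066/(4π·23.4) = 3.624×10^-5 K/W
  R_diatomaceous earth = (1/1.38 − 1/2.03)/(4πk) = 0.2320/(4π·0.114) = 0.1620 K/W
  R_vermiculite board = (1/2.03 − 1/2.75)/(4πk) = 0.1290/(4π·0.0584) = 0.1757 K/W
  R_conv,out = 1/(4πr²h) = 1/(4π·2.75²·8.58) = 0.001226 K/W
ΣR = 3.624×10^-5 + 0.1620 + 0.1757 + 0.001226 = 0.3390 K/W
Q = ΔT/ΣR = (359 °C − 39 °C)/0.3390 = 944 W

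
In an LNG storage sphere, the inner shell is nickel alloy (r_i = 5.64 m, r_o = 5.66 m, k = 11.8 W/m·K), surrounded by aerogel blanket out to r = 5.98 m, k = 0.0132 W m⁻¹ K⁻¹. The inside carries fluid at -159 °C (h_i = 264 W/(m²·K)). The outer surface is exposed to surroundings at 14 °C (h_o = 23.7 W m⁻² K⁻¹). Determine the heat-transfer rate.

Treat each layer as a resistance in series:
  R_conv,in = 1/(4πr²h) = 1/(4π·5.64²·264) = 9.476×10^-6 K/W
  R_nickel alloy = (1/5.64 − 1/5.66)/(4πk) = 6.265×10^-4/(4π·11.8) = 4.225×10^-6 K/W
  R_aerogel blanket = (1/5.66 − 1/5.98)/(4πk) = 0.009454/(4π·0.0132) = 0.05700 K/W
  R_conv,out = 1/(4πr²h) = 1/(4π·5.98²·23.7) = 9.389×10^-5 K/W
ΣR = 9.476×10^-6 + 4.225×10^-6 + 0.05700 + 9.389×10^-5 = 0.05711 K/W
Q = ΔT/ΣR = (-159 °C − 14 °C)/0.05711 = -3030 W
(Negative Q ⇒ heat flows inward; heat gain = 3030 W.)

Q = 3.03 kW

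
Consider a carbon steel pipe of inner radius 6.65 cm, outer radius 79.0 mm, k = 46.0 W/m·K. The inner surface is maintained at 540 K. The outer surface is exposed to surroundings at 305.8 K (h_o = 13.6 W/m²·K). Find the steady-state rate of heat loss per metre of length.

Resistance network (inner→outer):
  R'_carbon steel = ln(0.0790/0.0665)/(2πk) = 0.1722/(2π·46.0) = 5.960×10^-4 m·K/W
  R'_conv,out = 1/(2πr h) = 1/(2π·0.0790·13.6) = 0.1481 m·K/W
ΣR = 5.960×10^-4 + 0.1481 = 0.1487 m·K/W
Q' = ΔT/ΣR = (540 K − 305.8 K)/0.1487 = 1570 W/m

Q' = 1570 W/m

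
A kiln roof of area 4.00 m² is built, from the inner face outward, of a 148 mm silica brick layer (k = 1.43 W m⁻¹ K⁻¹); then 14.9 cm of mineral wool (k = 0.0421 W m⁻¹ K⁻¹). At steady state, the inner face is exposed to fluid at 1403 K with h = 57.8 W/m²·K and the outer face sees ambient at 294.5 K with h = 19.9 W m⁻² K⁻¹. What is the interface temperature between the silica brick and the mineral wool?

T = 1367 K

Resistance network (inner→outer):
  R_conv,in = 1/(hA) = 1/(57.8·4.00) = 0.004325 K/W
  R_silica brick = L/(kA) = 0.148/(1.43·4.00) = 0.02587 K/W
  R_mineral wool = L/(kA) = 0.149/(0.0421·4.00) = 0.8848 K/W
  R_conv,out = 1/(hA) = 1/(19.9·4.00) = 0.01256 K/W
ΣR = 0.004325 + 0.02587 + 0.8848 + 0.01256 = 0.9276 K/W
Q = ΔT/ΣR = (1403 K − 294.5 K)/0.9276 = 1195 W
From the inner boundary to the silica brick/mineral wool interface, ΣR_partial = 0.03019 K/W.
T_interface = T_in − Q·ΣR_partial = 1403 K − (1195)(0.03019) = 1367 K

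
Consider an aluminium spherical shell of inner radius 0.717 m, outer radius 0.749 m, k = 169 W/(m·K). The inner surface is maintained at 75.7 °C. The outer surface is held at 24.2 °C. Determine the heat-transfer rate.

Q = 4πk·ΔT/(1/r₁ − 1/r₂) = 4π × 169 × 51.5 / (1/0.717 − 1/0.749) = 1.84×10^6 W

Q = 1840 kW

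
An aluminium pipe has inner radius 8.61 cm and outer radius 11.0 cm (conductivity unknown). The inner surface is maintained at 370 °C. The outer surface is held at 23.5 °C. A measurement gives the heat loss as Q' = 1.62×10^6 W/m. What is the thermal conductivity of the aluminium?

ΣR = ΔT/Q' = |370 − 23.5|/1.62×10^6 = 2.139×10^-4 m·K/W
ln(r₂/r₁)/(2πk) = 2.139×10^-4 ⇒ k = 0.2450/(2π·2.139×10^-4) = 182 W/m·K

k = 182 W/m·K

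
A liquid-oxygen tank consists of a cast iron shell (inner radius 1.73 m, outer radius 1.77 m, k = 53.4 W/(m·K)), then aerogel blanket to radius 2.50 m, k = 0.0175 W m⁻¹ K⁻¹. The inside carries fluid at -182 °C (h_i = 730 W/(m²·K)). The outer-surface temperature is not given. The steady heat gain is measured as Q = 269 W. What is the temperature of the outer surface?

T_out = 19.8 °C

Sum the resistances:
  R_conv,in = 1/(4πr²h) = 1/(4π·1.73²·730) = 3.642×10^-5 K/W
  R_cast iron = (1/1.73 − 1/1.77)/(4πk) = 0.01306/(4π·53.4) = 1.947×10^-5 K/W
  R_aerogel blanket = (1/1.77 − 1/2.50)/(4πk) = 0.1650/(4π·0.0175) = 0.7502 K/W
ΣR = 0.7502 K/W
ΔT = Q·ΣR = 269 × 0.7502 = 201.8 K
Heat flows inward, so T_out = T_in + ΔT = -182 + 201.8 = 19.8 °C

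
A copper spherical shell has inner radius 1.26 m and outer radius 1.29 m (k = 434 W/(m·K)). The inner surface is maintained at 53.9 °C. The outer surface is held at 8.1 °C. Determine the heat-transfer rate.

Q = 4πk·ΔT/(1/r₁ − 1/r₂) = 4π × 434 × 45.8 / (1/1.26 − 1/1.29) = 1.35×10^7 W

Q = 13500 kW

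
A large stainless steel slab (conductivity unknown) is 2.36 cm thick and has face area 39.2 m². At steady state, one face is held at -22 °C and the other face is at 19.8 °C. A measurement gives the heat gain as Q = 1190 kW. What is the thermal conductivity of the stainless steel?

ΣR = ΔT/Q = |-22 − 19.8|/1.19×10^6 = 3.513×10^-5 K/W
L/(kA) = 3.513×10^-5 ⇒ k = 0.0236/(3.513×10^-5·39.2) = 17.1 W/m·K

k = 17.1 W/m·K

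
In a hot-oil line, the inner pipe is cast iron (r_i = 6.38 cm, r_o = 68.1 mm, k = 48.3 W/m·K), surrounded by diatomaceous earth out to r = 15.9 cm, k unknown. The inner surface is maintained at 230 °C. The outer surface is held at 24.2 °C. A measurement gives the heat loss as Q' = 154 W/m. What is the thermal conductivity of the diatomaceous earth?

ΣR = ΔT/Q' = |230 − 24.2|/154 = 1.336 m·K/W
Known resistances:
  R'_cast iron = ln(0.0681/0.0638)/(2πk) = 0.06522/(2π·48.3) = 2.149×10^-4 m·K/W
R_diatomaceous earth = ΣR − ΣR_known = 1.336 − 2.149×10^-4 = 1.336 m·K/W
ln(r₂/r₁)/(2πk) = 1.336 ⇒ k = 0.8479/(2π·1.336) = 0.101 W/m·K

k = 0.101 W/m·K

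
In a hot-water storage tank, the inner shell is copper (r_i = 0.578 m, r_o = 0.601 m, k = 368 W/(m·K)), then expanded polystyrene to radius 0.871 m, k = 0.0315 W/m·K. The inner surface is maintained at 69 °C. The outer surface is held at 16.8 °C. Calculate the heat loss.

Series thermal resistances, inner to outer:
  R_copper = (1/0.578 − 1/0.601)/(4πk) = 0.06621/(4π·368) = 1.432×10^-5 K/W
  R_expanded polystyrene = (1/0.601 − 1/0.871)/(4πk) = 0.5158/(4π·0.0315) = 1.303 K/W
ΣR = 1.432×10^-5 + 1.303 = 1.303 K/W
Q = ΔT/ΣR = (69 °C − 16.8 °C)/1.303 = 40.1 W

Q = 40.1 W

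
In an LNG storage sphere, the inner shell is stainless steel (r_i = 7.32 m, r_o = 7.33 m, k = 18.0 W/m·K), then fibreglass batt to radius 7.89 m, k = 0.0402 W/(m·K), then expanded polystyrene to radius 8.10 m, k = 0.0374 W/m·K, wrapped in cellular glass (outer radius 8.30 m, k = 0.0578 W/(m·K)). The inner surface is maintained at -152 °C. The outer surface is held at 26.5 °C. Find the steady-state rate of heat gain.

Series thermal resistances, inner to outer:
  R_stainless steel = (1/7.32 − 1/7.33)/(4πk) = 1.864×10^-4/(4π·18.0) = 8.240×10^-7 K/W
  R_fibreglass batt = (1/7.33 − 1/7.89)/(4πk) = 0.009683/(4π·0.0402) = 0.01917 K/W
  R_expanded polystyrene = (1/7.89 − 1/8.10)/(4πk) = 0.003286/(4π·0.0374) = 0.006992 K/W
  R_cellular glass = (1/8.10 − 1/8.30)/(4πk) = 0.002975/(4π·0.0578) = 0.004096 K/W
ΣR = 8.240×10^-7 + 0.01917 + 0.006992 + 0.004096 = 0.03026 K/W
Q = ΔT/ΣR = (-152 °C − 26.5 °C)/0.03026 = -5900 W
(Negative Q ⇒ heat flows inward; heat gain = 5900 W.)

Q = 5900 W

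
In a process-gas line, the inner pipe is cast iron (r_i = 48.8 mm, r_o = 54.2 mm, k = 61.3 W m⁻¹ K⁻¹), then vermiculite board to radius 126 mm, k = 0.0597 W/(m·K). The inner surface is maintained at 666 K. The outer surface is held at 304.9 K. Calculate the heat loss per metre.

Resistance network (inner→outer):
  R'_cast iron = ln(0.0542/0.0488)/(2πk) = 0.1050/(2π·61.3) = 2.725×10^-4 m·K/W
  R'_vermiculite board = ln(0.126/0.0542)/(2πk) = 0.8436/(2π·0.0597) = 2.249 m·K/W
ΣR = 2.725×10^-4 + 2.249 = 2.249 m·K/W
Q' = ΔT/ΣR = (666 K − 304.9 K)/2.249 = 161 W/m

Q' = 161 W/m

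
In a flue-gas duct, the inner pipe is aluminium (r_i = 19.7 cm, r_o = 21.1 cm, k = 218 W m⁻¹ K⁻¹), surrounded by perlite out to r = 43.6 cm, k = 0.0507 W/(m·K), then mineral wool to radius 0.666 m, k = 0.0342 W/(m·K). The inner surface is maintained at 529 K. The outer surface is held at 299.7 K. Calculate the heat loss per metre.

Resistance network (inner→outer):
  R'_aluminium = ln(0.211/0.197)/(2πk) = 0.06865/(2π·218) = 5.012×10^-5 m·K/W
  R'_perlite = ln(0.436/0.211)/(2πk) = 0.7258/(2π·0.0507) = 2.278 m·K/W
  R'_mineral wool = ln(0.666/0.436)/(2πk) = 0.4236/(2π·0.0342) = 1.972 m·K/W
ΣR = 5.012×10^-5 + 2.278 + 1.972 = 4.250 m·K/W
Q' = ΔT/ΣR = (529 K − 299.7 K)/4.250 = 54.0 W/m

Q' = 54.0 W/m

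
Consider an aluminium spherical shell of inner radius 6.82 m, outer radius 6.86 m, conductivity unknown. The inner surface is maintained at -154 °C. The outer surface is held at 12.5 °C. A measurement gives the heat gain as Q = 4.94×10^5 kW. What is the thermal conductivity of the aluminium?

k = 202 W/m·K

ΣR = ΔT/Q = |-154 − 12.5|/4.94×10^8 = 3.370×10^-7 K/W
(1/r₁−1/r₂)/(4πk) = 3.370×10^-7 ⇒ k = 8.550×10^-4/(4π·3.370×10^-7) = 202 W/m·K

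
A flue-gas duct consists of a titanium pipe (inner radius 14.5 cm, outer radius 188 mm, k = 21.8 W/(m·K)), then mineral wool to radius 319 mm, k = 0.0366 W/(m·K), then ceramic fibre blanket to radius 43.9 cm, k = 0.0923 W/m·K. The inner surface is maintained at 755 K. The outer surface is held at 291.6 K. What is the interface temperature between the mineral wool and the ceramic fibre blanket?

T = 381 K

Resistance network (inner→outer):
  R'_titanium = ln(0.188/0.145)/(2πk) = 0.2597/(2π·21.8) = 0.001896 m·K/W
  R'_mineral wool = ln(0.319/0.188)/(2πk) = 0.5287/(2π·0.0366) = 2.299 m·K/W
  R'_ceramic fibre blanket = ln(0.439/0.319)/(2πk) = 0.3193/(2π·0.0923) = 0.5506 m·K/W
ΣR = 0.001896 + 2.299 + 0.5506 = 2.851 m·K/W
Q' = ΔT/ΣR = (755 K − 291.6 K)/2.851 = 162.5 W/m
From the inner boundary to the mineral wool/ceramic fibre blanket interface, ΣR_partial = 2.301 m·K/W.
T_interface = T_in − Q'·ΣR_partial = 755 K − (162.5)(2.301) = 381 K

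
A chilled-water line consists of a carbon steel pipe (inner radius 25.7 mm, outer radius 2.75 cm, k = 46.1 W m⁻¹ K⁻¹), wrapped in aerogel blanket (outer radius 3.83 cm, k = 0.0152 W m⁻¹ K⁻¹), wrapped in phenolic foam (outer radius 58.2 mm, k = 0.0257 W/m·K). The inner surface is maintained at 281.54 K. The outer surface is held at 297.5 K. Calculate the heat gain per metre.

Resistance network (inner→outer):
  R'_carbon steel = ln(0.0275/0.0257)/(2πk) = 0.06770/(2π·46.1) = 2.337×10^-4 m·K/W
  R'_aerogel blanket = ln(0.0383/0.0275)/(2πk) = 0.3313/(2π·0.0152) = 3.469 m·K/W
  R'_phenolic foam = ln(0.0582/0.0383)/(2πk) = 0.4184/(2π·0.0257) = 2.591 m·K/W
ΣR = 2.337×10^-4 + 3.469 + 2.591 = 6.060 m·K/W
Q' = ΔT/ΣR = (281.54 K − 297.5 K)/6.060 = -2.63 W/m
(Negative Q' ⇒ heat flows inward; heat gain = 2.63 W/m.)

Q' = 2.63 W/m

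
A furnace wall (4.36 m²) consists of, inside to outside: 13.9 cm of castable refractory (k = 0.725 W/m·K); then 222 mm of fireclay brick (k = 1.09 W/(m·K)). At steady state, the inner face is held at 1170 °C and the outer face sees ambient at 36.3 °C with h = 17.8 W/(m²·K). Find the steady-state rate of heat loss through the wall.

Treat each layer as a resistance in series:
  R_castable refractory = L/(kA) = 0.139/(0.725·4.36) = 0.04397 K/W
  R_fireclay brick = L/(kA) = 0.222/(1.09·4.36) = 0.04671 K/W
  R_conv,out = 1/(hA) = 1/(17.8·4.36) = 0.01289 K/W
ΣR = 0.04397 + 0.04671 + 0.01289 = 0.1036 K/W
Q = ΔT/ΣR = (1170 °C − 36.3 °C)/0.1036 = 10900 W

Q = 10.9 kW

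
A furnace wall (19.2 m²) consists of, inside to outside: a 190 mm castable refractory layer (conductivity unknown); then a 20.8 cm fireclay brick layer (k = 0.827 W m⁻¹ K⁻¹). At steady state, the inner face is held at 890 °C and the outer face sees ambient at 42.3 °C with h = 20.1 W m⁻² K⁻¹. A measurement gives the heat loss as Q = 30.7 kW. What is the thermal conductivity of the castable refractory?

ΣR = ΔT/Q = |890 − 42.3|/30700 = 0.02761 K/W
Known resistances:
  R_fireclay brick = L/(kA) = 0.208/(0.827·19.2) = 0.01310 K/W
  R_conv,out = 1/(hA) = 1/(20.1·19.2) = 0.002591 K/W
R_castable refractory = ΣR − ΣR_known = 0.02761 − 0.01569 = 0.01192 K/W
L/(kA) = 0.01192 ⇒ k = 0.190/(0.01192·19.2) = 0.830 W/m·K

k = 0.830 W/m·K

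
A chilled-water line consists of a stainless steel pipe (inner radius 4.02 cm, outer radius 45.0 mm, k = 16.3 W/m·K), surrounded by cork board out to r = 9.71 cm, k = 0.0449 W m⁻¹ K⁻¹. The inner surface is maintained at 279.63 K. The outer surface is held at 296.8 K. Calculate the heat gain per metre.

Treat each layer as a resistance in series:
  R'_stainless steel = ln(0.0450/0.0402)/(2πk) = 0.1128/(2π·16.3) = 0.001101 m·K/W
  R'_cork board = ln(0.0971/0.0450)/(2πk) = 0.7691/(2π·0.0449) = 2.726 m·K/W
ΣR = 0.001101 + 2.726 = 2.727 m·K/W
Q' = ΔT/ΣR = (279.63 K − 296.8 K)/2.727 = -6.30 W/m
(Negative Q' ⇒ heat flows inward; heat gain = 6.30 W/m.)

Q' = 6.30 W/m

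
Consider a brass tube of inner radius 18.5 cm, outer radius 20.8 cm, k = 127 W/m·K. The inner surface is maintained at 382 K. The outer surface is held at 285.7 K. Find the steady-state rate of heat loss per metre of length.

Q' = 656 kW/m

Q' = 2πk·ΔT/ln(r₂/r₁) = 2π × 127 × 96.3 / ln(0.208/0.185) = 6.56×10^5 W/m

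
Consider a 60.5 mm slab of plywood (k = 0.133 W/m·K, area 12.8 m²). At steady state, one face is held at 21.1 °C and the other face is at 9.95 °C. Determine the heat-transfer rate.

Q = kA·ΔT/L = 0.133 × 12.8 × |21.1 °C − 9.95 °C| / 0.0605 = 314 W

Q = 314 W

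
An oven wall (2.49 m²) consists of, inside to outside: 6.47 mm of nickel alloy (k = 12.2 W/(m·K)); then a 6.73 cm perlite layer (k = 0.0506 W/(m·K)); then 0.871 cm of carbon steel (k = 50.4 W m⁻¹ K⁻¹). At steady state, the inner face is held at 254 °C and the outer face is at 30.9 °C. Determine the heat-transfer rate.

Q = 417 W

Series thermal resistances, inner to outer:
  R_nickel alloy = L/(kA) = 0.00647/(12.2·2.49) = 2.130×10^-4 K/W
  R_perlite = L/(kA) = 0.0673/(0.0506·2.49) = 0.5342 K/W
  R_carbon steel = L/(kA) = 0.00871/(50.4·2.49) = 6.940×10^-5 K/W
ΣR = 2.130×10^-4 + 0.5342 + 6.940×10^-5 = 0.5345 K/W
Q = ΔT/ΣR = (254 °C − 30.9 °C)/0.5345 = 417 W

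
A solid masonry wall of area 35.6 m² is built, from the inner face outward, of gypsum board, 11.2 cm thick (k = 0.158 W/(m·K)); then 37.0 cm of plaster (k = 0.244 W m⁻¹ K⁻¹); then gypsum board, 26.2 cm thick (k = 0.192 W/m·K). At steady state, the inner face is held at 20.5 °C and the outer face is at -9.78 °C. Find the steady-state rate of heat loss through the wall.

Q = 300 W

Series thermal resistances, inner to outer:
  R_gypsum board = L/(kA) = 0.112/(0.158·35.6) = 0.01991 K/W
  R_plaster = L/(kA) = 0.370/(0.244·35.6) = 0.04260 K/W
  R_gypsum board = L/(kA) = 0.262/(0.192·35.6) = 0.03833 K/W
ΣR = 0.01991 + 0.04260 + 0.03833 = 0.1008 K/W
Q = ΔT/ΣR = (20.5 °C − -9.78 °C)/0.1008 = 300 W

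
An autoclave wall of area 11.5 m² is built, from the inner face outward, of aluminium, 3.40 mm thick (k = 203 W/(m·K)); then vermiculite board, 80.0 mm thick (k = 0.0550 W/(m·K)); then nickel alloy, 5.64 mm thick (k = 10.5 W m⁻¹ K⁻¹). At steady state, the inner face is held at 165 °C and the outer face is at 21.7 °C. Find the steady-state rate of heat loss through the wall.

Resistance network (inner→outer):
  R_aluminium = L/(kA) = 0.00340/(203·11.5) = 1.456×10^-6 K/W
  R_vermiculite board = L/(kA) = 0.0800/(0.0550·11.5) = 0.1265 K/W
  R_nickel alloy = L/(kA) = 0.00564/(10.5·11.5) = 4.671×10^-5 K/W
ΣR = 1.456×10^-6 + 0.1265 + 4.671×10^-5 = 0.1265 K/W
Q = ΔT/ΣR = (165 °C − 21.7 °C)/0.1265 = 1130 W

Q = 1130 W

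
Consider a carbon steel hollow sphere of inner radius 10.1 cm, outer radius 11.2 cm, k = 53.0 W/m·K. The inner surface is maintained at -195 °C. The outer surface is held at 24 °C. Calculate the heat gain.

Q = 4πk·ΔT/(1/r₁ − 1/r₂) = 4π × 53.0 × 219 / (1/0.101 − 1/0.112) = 1.50×10^5 W

Q = 150 kW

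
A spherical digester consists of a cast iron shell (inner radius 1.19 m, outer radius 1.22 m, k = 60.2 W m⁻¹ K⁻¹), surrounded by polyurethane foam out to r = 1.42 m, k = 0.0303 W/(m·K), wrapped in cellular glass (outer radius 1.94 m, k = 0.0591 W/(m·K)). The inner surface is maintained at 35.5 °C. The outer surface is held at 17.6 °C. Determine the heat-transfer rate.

Q = 32.1 W

Resistance network (inner→outer):
  R_cast iron = (1/1.19 − 1/1.22)/(4πk) = 0.02066/(4π·60.2) = 2.732×10^-5 K/W
  R_polyurethane foam = (1/1.22 − 1/1.42)/(4πk) = 0.1154/(4π·0.0303) = 0.3032 K/W
  R_cellular glass = (1/1.42 − 1/1.94)/(4πk) = 0.1888/(4π·0.0591) = 0.2542 K/W
ΣR = 2.732×10^-5 + 0.3032 + 0.2542 = 0.5574 K/W
Q = ΔT/ΣR = (35.5 °C − 17.6 °C)/0.5574 = 32.1 W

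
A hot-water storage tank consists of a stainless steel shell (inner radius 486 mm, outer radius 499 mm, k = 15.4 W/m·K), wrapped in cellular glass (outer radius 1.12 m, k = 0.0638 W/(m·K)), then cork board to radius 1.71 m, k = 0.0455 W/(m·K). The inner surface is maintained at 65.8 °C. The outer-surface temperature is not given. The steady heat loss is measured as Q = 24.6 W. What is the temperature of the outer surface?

Series resistances:
  R_stainless steel = (1/0.486 − 1/0.499)/(4πk) = 0.05361/(4π·15.4) = 2.770×10^-4 K/W
  R_cellular glass = (1/0.499 − 1/1.12)/(4πk) = 1.111/(4π·0.0638) = 1.386 K/W
  R_cork board = (1/1.12 − 1/1.71)/(4πk) = 0.3081/(4π·0.0455) = 0.5388 K/W
ΣR = 1.925 K/W
ΔT = Q·ΣR = 24.6 × 1.925 = 47.36 K
Heat flows outward, so T_out = T_in − ΔT = 65.8 − 47.36 = 18.4 °C

T_out = 18.4 °C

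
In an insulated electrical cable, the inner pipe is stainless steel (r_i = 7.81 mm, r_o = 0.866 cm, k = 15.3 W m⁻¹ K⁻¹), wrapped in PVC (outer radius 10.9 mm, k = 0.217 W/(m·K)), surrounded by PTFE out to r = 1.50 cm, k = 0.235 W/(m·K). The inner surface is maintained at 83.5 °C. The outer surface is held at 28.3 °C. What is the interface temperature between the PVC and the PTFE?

T = 59.2 °C

Resistance network (inner→outer):
  R'_stainless steel = ln(0.00866/0.00781)/(2πk) = 0.1033/(2π·15.3) = 0.001075 m·K/W
  R'_PVC = ln(0.0109/0.00866)/(2πk) = 0.2300/(2π·0.217) = 0.1687 m·K/W
  R'_PTFE = ln(0.0150/0.0109)/(2πk) = 0.3193/(2π·0.235) = 0.2162 m·K/W
ΣR = 0.001075 + 0.1687 + 0.2162 = 0.3860 m·K/W
Q' = ΔT/ΣR = (83.5 °C − 28.3 °C)/0.3860 = 143.0 W/m
From the inner boundary to the PVC/PTFE interface, ΣR_partial = 0.1698 m·K/W.
T_interface = T_in − Q'·ΣR_partial = 83.5 °C − (143.0)(0.1698) = 59.2 °C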